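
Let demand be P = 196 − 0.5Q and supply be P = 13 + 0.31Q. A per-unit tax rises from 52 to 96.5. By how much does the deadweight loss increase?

4079.17

Competitive equilibrium: 196 − 0.5Q = 13 + 0.31Q → Q* = 225.9259, P* = 83.037.
For a per-unit tax t: ΔQ = t/0.81, so DWL = ½·t·(t/0.81) = t²/1.62.
At t = 52: DWL = 1669.136. At t = 96.5: DWL = 5748.302.
Increase = 5748.302 − 1669.136 = 4079.17.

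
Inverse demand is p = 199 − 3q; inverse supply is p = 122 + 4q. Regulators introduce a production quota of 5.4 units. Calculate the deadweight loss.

Competitive equilibrium: 199 − 3q = 122 + 4q → q* = 11, p* = 166.
At q = 5.4: demand price = 199 − 3·5.4 = 182.8; supply price = 122 + 4·5.4 = 143.6.
Δq = 11 − 5.4 = 5.6; wedge = 182.8 − 143.6 = 39.2.
Deadweight loss = ½ × 5.6 × 39.2 = 109.76.

109.76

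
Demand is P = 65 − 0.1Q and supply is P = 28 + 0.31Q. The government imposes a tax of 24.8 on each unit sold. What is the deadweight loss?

750.05

Competitive equilibrium: 65 − 0.1Q = 28 + 0.31Q → Q* = 90.2439, P* = 55.9756.
With the tax, the buyer price exceeds the seller price by 24.8: (65 − 0.1Q) − (28 + 0.31Q) = 24.8 → Q' = 29.7561.
ΔQ = 90.2439 − 29.7561 = 60.4878; the wedge equals the tax, 24.8.
Deadweight loss = ½ × 60.4878 × 24.8 = 750.05.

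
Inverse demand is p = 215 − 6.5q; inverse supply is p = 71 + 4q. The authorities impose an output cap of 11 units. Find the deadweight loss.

38.68

Competitive equilibrium: 215 − 6.5q = 71 + 4q → q* = 13.7143, p* = 125.8571.
At q = 11: demand price = 215 − 6.5·11 = 143.5; supply price = 71 + 4·11 = 115.
Δq = 13.7143 − 11 = 2.7143; wedge = 143.5 − 115 = 28.5.
Welfare loss = ½ × 2.7143 × 28.5 = 38.68.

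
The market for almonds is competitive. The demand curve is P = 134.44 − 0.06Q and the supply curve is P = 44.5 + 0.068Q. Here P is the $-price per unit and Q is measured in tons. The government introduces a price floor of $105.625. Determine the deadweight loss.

$3165.73

Competitive equilibrium: 134.44 − 0.06Q = 44.5 + 0.068Q → Q* = 702.6563, P* = 92.2806.
At the floor P = 105.625, quantity demanded = (134.44 − 105.625)/0.06 = 480.25.
Sellers' marginal cost at Q' = 480.25: 44.5 + 0.068·480.25 = 77.157.
ΔQ = 702.6563 − 480.25 = 222.4063; wedge = 105.625 − 77.157 = 28.468.
The triangle = ½ × 222.4063 × 28.468 = $3165.73.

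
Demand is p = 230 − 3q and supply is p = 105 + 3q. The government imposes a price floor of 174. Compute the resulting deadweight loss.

14.08

Competitive equilibrium: 230 − 3q = 105 + 3q → q* = 20.8333, p* = 167.5.
At the floor p = 174, quantity demanded = (230 − 174)/3 = 18.6667.
Sellers' marginal cost at q' = 18.6667: 105 + 3·18.6667 = 161.0001.
Δq = 20.8333 − 18.6667 = 2.1666; wedge = 174 − 161.0001 = 12.9999.
Welfare loss = ½ × 2.1666 × 12.9999 = 14.08.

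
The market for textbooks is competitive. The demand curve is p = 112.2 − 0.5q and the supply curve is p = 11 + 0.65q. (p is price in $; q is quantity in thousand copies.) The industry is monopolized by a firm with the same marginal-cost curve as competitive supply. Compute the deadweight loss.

Competitive equilibrium: 112.2 − 0.5q = 11 + 0.65q → q* = 88, p* = 68.2.
Marginal revenue: MR = 112.2 − q. Set MR = MC: 112.2 − q = 11 + 0.65q → q_m = 61.3333.
Price p_m = 112.2 − 0.5·61.3333 = 81.5334; MC(q_m) = 11 + 0.65·61.3333 = 50.8666.
Competitive q* = 88, so Δq = 26.6667; wedge = 81.5334 − 50.8666 = 30.6668.
The triangle = ½ × 26.6667 × 30.6668 = $408.89 thousand.

$408.89 thousand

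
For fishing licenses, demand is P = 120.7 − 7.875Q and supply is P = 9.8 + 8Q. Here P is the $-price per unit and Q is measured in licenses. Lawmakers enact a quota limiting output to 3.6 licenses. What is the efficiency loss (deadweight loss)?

Competitive equilibrium: 120.7 − 7.875Q = 9.8 + 8Q → Q* = 6.9858, P* = 65.6866.
At Q = 3.6: demand price = 120.7 − 7.875·3.6 = 92.35; supply price = 9.8 + 8·3.6 = 38.6.
ΔQ = 6.9858 − 3.6 = 3.3858; wedge = 92.35 − 38.6 = 53.75.
The triangle = ½ × 3.3858 × 53.75 = $90.99.

$90.99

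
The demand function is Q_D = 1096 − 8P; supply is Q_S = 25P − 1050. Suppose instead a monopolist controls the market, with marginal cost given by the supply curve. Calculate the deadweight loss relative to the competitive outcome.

In inverse form: demand P = 137 − 0.125Q, supply P = 42 + 0.04Q.
Competitive equilibrium: 137 − 0.125Q = 42 + 0.04Q → Q* = 575.75758, P* = 65.0303.
Marginal revenue: MR = 137 − 0.25Q. Set MR = MC: 137 − 0.25Q = 42 + 0.04Q → Q_m = 327.58621.
Price P_m = 137 − 0.125·327.58621 = 96.05172; MC(Q_m) = 42 + 0.04·327.58621 = 55.10345.
Competitive Q* = 575.75758, so ΔQ = 248.17137; wedge = 96.05172 − 55.10345 = 40.94827.
The triangle = ½ × 248.17137 × 40.94827 = 5081.09.

5081.09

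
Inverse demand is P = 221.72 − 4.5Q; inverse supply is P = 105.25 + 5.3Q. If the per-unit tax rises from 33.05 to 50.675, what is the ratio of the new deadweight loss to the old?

Competitive equilibrium: 221.72 − 4.5Q = 105.25 + 5.3Q → Q* = 11.8847, P* = 168.2389.
For a per-unit tax t: ΔQ = t/9.8, so DWL = ½·t·(t/9.8) = t²/19.6.
At t = 33.05: DWL = 55.730. At t = 50.675: DWL = 131.018.
Ratio = (50.675/33.05)² = 2.351.

2.351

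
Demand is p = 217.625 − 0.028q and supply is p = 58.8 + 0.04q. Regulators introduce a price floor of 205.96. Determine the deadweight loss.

Competitive equilibrium: 217.625 − 0.028q = 58.8 + 0.04q → q* = 2335.66176, p* = 152.22647.
At the floor p = 205.96, quantity demanded = (217.625 − 205.96)/0.028 = 416.60714.
Sellers' marginal cost at q' = 416.60714: 58.8 + 0.04·416.60714 = 75.46429.
Δq = 2335.66176 − 416.60714 = 1919.05462; wedge = 205.96 − 75.46429 = 130.49571.
Welfare loss = ½ × 1919.05462 × 130.49571 = 125214.20.

125214.20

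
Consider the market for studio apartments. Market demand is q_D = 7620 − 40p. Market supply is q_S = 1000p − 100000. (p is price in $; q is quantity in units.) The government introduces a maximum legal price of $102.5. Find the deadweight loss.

In inverse form: demand p = 190.5 − 0.025q, supply p = 100 + 0.001q.
Competitive equilibrium: 190.5 − 0.025q = 100 + 0.001q → q* = 3480.7692, p* = 103.4808.
At the ceiling p = 102.5, quantity supplied = (102.5 − 100)/0.001 = 2500.
Willingness to pay at q' = 2500: 190.5 − 0.025·2500 = 128.
Δq = 3480.7692 − 2500 = 980.7692; wedge = 128 − 102.5 = 25.5.
The triangle = ½ × 980.7692 × 25.5 = $12504.81.

$12504.81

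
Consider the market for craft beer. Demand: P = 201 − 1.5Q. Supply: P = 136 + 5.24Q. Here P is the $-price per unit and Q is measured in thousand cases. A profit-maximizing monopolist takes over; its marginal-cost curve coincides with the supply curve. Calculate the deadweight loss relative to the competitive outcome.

Competitive equilibrium: 201 − 1.5Q = 136 + 5.24Q → Q* = 9.6439, P* = 186.5341.
Marginal revenue: MR = 201 − 3Q. Set MR = MC: 201 − 3Q = 136 + 5.24Q → Q_m = 7.8883.
Price P_m = 201 − 1.5·7.8883 = 189.1676; MC(Q_m) = 136 + 5.24·7.8883 = 177.3347.
Competitive Q* = 9.6439, so ΔQ = 1.7556; wedge = 189.1676 − 177.3347 = 11.8329.
The triangle = ½ × 1.7556 × 11.8329 = $10.39 thousand.

$10.39 thousand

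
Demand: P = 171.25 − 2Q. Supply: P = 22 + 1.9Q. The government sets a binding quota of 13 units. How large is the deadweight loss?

Competitive equilibrium: 171.25 − 2Q = 22 + 1.9Q → Q* = 38.2692, P* = 94.7115.
At Q = 13: demand price = 171.25 − 2·13 = 145.25; supply price = 22 + 1.9·13 = 46.7.
ΔQ = 38.2692 − 13 = 25.2692; wedge = 145.25 − 46.7 = 98.55.
The triangle = ½ × 25.2692 × 98.55 = 1245.14.

1245.14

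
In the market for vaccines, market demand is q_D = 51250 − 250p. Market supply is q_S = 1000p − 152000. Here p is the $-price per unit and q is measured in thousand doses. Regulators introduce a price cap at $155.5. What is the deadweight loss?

$126025 thousand

In inverse form: demand p = 205 − 0.004q, supply p = 152 + 0.001q.
Competitive equilibrium: 205 − 0.004q = 152 + 0.001q → q* = 10600, p* = 162.6.
At the ceiling p = 155.5, quantity supplied = (155.5 − 152)/0.001 = 3500.
Willingness to pay at q' = 3500: 205 − 0.004·3500 = 191.
Δq = 10600 − 3500 = 7100; wedge = 191 − 155.5 = 35.5.
Welfare loss = ½ × 7100 × 35.5 = $126025 thousand.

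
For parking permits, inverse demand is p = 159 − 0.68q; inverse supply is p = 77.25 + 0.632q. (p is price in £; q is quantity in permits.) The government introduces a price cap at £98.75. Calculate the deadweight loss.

£525.03

Competitive equilibrium: 159 − 0.68q = 77.25 + 0.632q → q* = 62.3095, p* = 116.6296.
At the ceiling p = 98.75, quantity supplied = (98.75 − 77.25)/0.632 = 34.019.
Willingness to pay at q' = 34.019: 159 − 0.68·34.019 = 135.8671.
Δq = 62.3095 − 34.019 = 28.2905; wedge = 135.8671 − 98.75 = 37.1171.
DWL = ½ × 28.2905 × 37.1171 = £525.03.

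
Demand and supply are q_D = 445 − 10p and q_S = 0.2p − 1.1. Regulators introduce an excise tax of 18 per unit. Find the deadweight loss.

In inverse form: demand p = 44.5 − 0.1q, supply p = 5.5 + 5q.
Competitive equilibrium: 44.5 − 0.1q = 5.5 + 5q → q* = 7.64706, p* = 43.73529.
With the tax, the buyer price exceeds the seller price by 18: (44.5 − 0.1q) − (5.5 + 5q) = 18 → q' = 4.11765.
Δq = 7.64706 − 4.11765 = 3.52941; the wedge equals the tax, 18.
DWL = ½ × 3.52941 × 18 = 31.76.

31.76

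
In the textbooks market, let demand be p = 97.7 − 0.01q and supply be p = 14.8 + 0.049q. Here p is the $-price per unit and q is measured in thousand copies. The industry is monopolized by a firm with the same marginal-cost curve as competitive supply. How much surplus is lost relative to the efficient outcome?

Competitive equilibrium: 97.7 − 0.01q = 14.8 + 0.049q → q* = 1405.0847, p* = 83.6492.
Marginal revenue: MR = 97.7 − 0.02q. Set MR = MC: 97.7 − 0.02q = 14.8 + 0.049q → q_m = 1201.4493.
Price p_m = 97.7 − 0.01·1201.4493 = 85.6855; MC(q_m) = 14.8 + 0.049·1201.4493 = 73.671.
Competitive q* = 1405.0847, so Δq = 203.6354; wedge = 85.6855 − 73.671 = 12.0145.
Deadweight loss = ½ × 203.6354 × 12.0145 = $1223.29 thousand.

$1223.29 thousand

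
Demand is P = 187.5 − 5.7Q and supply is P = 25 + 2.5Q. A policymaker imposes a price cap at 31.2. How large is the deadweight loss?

Competitive equilibrium: 187.5 − 5.7Q = 25 + 2.5Q → Q* = 19.81707, P* = 74.54268.
At the ceiling P = 31.2, quantity supplied = (31.2 − 25)/2.5 = 2.48.
Willingness to pay at Q' = 2.48: 187.5 − 5.7·2.48 = 173.364.
ΔQ = 19.81707 − 2.48 = 17.33707; wedge = 173.364 − 31.2 = 142.164.
Deadweight loss = ½ × 17.33707 × 142.164 = 1232.35.

1232.35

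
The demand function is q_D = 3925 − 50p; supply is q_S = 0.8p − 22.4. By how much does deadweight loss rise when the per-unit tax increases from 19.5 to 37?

389.27

In inverse form: demand p = 78.5 − 0.02q, supply p = 28 + 1.25q.
Competitive equilibrium: 78.5 − 0.02q = 28 + 1.25q → q* = 39.7638, p* = 77.7047.
For a per-unit tax t: Δq = t/1.27, so DWL = ½·t·(t/1.27) = t²/2.54.
At t = 19.5: DWL = 149.705. At t = 37: DWL = 538.976.
Increase = 538.976 − 149.705 = 389.27.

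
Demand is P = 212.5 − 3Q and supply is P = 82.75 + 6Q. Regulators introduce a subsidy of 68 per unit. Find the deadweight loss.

256.89

Competitive equilibrium: 212.5 − 3Q = 82.75 + 6Q → Q* = 14.4167, P* = 169.25.
The subsidy lowers effective supply by 68: P = 14.75 + 6Q.
New quantity: 212.5 − 3Q = 14.75 + 6Q → Q' = 21.9722.
Overproduction ΔQ = 21.9722 − 14.4167 = 7.5555; wedge = subsidy = 68.
Welfare loss = ½ × 7.5555 × 68 = 256.89.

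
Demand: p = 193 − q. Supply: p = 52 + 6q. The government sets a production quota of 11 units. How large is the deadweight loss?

292.57

Competitive equilibrium: 193 − q = 52 + 6q → q* = 20.1429, p* = 172.8571.
At q = 11: demand price = 193 − 1·11 = 182; supply price = 52 + 6·11 = 118.
Δq = 20.1429 − 11 = 9.1429; wedge = 182 − 118 = 64.
The triangle = ½ × 9.1429 × 64 = 292.57.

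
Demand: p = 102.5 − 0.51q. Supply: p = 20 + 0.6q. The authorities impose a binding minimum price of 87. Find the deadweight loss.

1071.17

Competitive equilibrium: 102.5 − 0.51q = 20 + 0.6q → q* = 74.3243, p* = 64.5946.
At the floor p = 87, quantity demanded = (102.5 − 87)/0.51 = 30.3922.
Sellers' marginal cost at q' = 30.3922: 20 + 0.6·30.3922 = 38.2353.
Δq = 74.3243 − 30.3922 = 43.9321; wedge = 87 − 38.2353 = 48.7647.
DWL = ½ × 43.9321 × 48.7647 = 1071.17.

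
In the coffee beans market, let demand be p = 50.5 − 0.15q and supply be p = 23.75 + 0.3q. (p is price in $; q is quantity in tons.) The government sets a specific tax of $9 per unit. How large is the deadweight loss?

Competitive equilibrium: 50.5 − 0.15q = 23.75 + 0.3q → q* = 59.4444, p* = 41.5833.
With the tax, the buyer price exceeds the seller price by 9: (50.5 − 0.15q) − (23.75 + 0.3q) = 9 → q' = 39.4444.
Δq = 59.4444 − 39.4444 = 20; the wedge equals the tax, 9.
DWL = ½ × 20 × 9 = $90.

$90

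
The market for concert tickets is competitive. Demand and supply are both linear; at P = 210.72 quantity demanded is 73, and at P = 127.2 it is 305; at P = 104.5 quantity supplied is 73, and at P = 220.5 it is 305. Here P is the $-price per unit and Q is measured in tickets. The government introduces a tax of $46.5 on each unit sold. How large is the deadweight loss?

$1257.12

Demand slope = (127.2 − 210.72)/(305 − 73) = −0.36, so P = 237 − 0.36Q.
Supply slope = (220.5 − 104.5)/(305 − 73) = 0.5, so P = 68 + 0.5Q.
Competitive equilibrium: 237 − 0.36Q = 68 + 0.5Q → Q* = 196.5116, P* = 166.2558.
With the tax, the buyer price exceeds the seller price by 46.5: (237 − 0.36Q) − (68 + 0.5Q) = 46.5 → Q' = 142.4419.
ΔQ = 196.5116 − 142.4419 = 54.0697; the wedge equals the tax, 46.5.
The triangle = ½ × 54.0697 × 46.5 = $1257.12.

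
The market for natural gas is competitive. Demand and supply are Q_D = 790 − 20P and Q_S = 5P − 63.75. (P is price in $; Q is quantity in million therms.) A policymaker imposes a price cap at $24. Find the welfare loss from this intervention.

In inverse form: demand P = 39.5 − 0.05Q, supply P = 12.75 + 0.2Q.
Competitive equilibrium: 39.5 − 0.05Q = 12.75 + 0.2Q → Q* = 107, P* = 34.15.
At the ceiling P = 24, quantity supplied = (24 − 12.75)/0.2 = 56.25.
Willingness to pay at Q' = 56.25: 39.5 − 0.05·56.25 = 36.6875.
ΔQ = 107 − 56.25 = 50.75; wedge = 36.6875 − 24 = 12.6875.
Welfare loss = ½ × 50.75 × 12.6875 = $321.95 million.

$321.95 million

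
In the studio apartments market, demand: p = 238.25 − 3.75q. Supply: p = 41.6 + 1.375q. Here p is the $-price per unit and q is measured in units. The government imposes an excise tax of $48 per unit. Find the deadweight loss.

Competitive equilibrium: 238.25 − 3.75q = 41.6 + 1.375q → q* = 38.3707, p* = 94.3598.
With the tax, the buyer price exceeds the seller price by 48: (238.25 − 3.75q) − (41.6 + 1.375q) = 48 → q' = 29.0049.
Δq = 38.3707 − 29.0049 = 9.3658; the wedge equals the tax, 48.
DWL = ½ × 9.3658 × 48 = $224.78.

$224.78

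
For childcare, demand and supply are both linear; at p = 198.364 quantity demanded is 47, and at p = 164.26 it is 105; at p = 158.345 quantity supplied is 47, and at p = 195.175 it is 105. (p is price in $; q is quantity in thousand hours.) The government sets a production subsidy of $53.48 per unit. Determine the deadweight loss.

Demand slope = (164.26 − 198.364)/(105 − 47) = −0.588, so p = 226 − 0.588q.
Supply slope = (195.175 − 158.345)/(105 − 47) = 0.635, so p = 128.5 + 0.635q.
Competitive equilibrium: 226 − 0.588q = 128.5 + 0.635q → q* = 79.722, p* = 179.1235.
The subsidy lowers effective supply by 53.48: p = 75.02 + 0.635q.
New quantity: 226 − 0.588q = 75.02 + 0.635q → q' = 123.4505.
Overproduction Δq = 123.4505 − 79.722 = 43.7285; wedge = subsidy = 53.48.
DWL = ½ × 43.7285 × 53.48 = $1169.30 thousand.

$1169.30 thousand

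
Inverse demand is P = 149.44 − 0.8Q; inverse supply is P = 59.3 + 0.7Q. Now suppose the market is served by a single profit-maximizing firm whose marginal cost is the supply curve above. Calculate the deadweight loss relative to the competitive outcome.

Competitive equilibrium: 149.44 − 0.8Q = 59.3 + 0.7Q → Q* = 60.0933, P* = 101.3653.
Marginal revenue: MR = 149.44 − 1.6Q. Set MR = MC: 149.44 − 1.6Q = 59.3 + 0.7Q → Q_m = 39.1913.
Price P_m = 149.44 − 0.8·39.1913 = 118.087; MC(Q_m) = 59.3 + 0.7·39.1913 = 86.7339.
Competitive Q* = 60.0933, so ΔQ = 20.902; wedge = 118.087 − 86.7339 = 31.3531.
Welfare loss = ½ × 20.902 × 31.3531 = 327.67.

327.67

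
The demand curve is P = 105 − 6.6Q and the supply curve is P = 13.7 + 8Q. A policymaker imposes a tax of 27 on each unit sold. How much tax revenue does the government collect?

Competitive equilibrium: 105 − 6.6Q = 13.7 + 8Q → Q* = 6.2534, P* = 63.7274.
With the tax, the buyer price exceeds the seller price by 27: (105 − 6.6Q) − (13.7 + 8Q) = 27 → Q' = 4.4041.
Tax revenue = 27 × 4.4041 = 118.91.

118.91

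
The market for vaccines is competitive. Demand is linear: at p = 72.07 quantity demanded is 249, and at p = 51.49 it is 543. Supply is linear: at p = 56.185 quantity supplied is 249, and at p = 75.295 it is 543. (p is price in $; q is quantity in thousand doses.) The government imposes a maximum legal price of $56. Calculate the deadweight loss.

Demand slope = (51.49 − 72.07)/(543 − 249) = −0.07, so p = 89.5 − 0.07q.
Supply slope = (75.295 − 56.185)/(543 − 249) = 0.065, so p = 40 + 0.065q.
Competitive equilibrium: 89.5 − 0.07q = 40 + 0.065q → q* = 366.66667, p* = 63.83333.
At the ceiling p = 56, quantity supplied = (56 − 40)/0.065 = 246.15385.
Willingness to pay at q' = 246.15385: 89.5 − 0.07·246.15385 = 72.26923.
Δq = 366.66667 − 246.15385 = 120.51282; wedge = 72.26923 − 56 = 16.26923.
The triangle = ½ × 120.51282 × 16.26923 = $980.33 thousand.

$980.33 thousand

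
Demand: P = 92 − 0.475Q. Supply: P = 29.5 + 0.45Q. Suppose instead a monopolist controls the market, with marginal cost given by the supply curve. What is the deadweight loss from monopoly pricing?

Competitive equilibrium: 92 − 0.475Q = 29.5 + 0.45Q → Q* = 67.5676, P* = 59.9054.
Marginal revenue: MR = 92 − 0.95Q. Set MR = MC: 92 − 0.95Q = 29.5 + 0.45Q → Q_m = 44.6429.
Price P_m = 92 − 0.475·44.6429 = 70.7946; MC(Q_m) = 29.5 + 0.45·44.6429 = 49.5893.
Competitive Q* = 67.5676, so ΔQ = 22.9247; wedge = 70.7946 − 49.5893 = 21.2053.
Deadweight loss = ½ × 22.9247 × 21.2053 = 243.06.

243.06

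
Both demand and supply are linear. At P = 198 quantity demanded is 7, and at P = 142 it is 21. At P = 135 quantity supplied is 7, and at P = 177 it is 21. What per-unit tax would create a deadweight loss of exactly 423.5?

Demand slope = (142 − 198)/(21 − 7) = −4, so P = 226 − 4Q.
Supply slope = (177 − 135)/(21 − 7) = 3, so P = 114 + 3Q.
Competitive equilibrium: 226 − 4Q = 114 + 3Q → Q* = 16, P* = 162.
A tax t gives ΔQ = t/7 and wedge t, so DWL = t²/14.
t²/14 = 423.5 → t² = 5929 → t = 77.

77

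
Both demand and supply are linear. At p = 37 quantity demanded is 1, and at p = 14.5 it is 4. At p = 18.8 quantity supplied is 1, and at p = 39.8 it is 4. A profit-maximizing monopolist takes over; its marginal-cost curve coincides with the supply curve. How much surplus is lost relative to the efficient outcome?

Demand slope = (14.5 − 37)/(4 − 1) = −7.5, so p = 44.5 − 7.5q.
Supply slope = (39.8 − 18.8)/(4 − 1) = 7, so p = 11.8 + 7q.
Competitive equilibrium: 44.5 − 7.5q = 11.8 + 7q → q* = 2.25517, p* = 27.58621.
Marginal revenue: MR = 44.5 − 15q. Set MR = MC: 44.5 − 15q = 11.8 + 7q → q_m = 1.48636.
Price p_m = 44.5 − 7.5·1.48636 = 33.3523; MC(q_m) = 11.8 + 7·1.48636 = 22.20452.
Competitive q* = 2.25517, so Δq = 0.76881; wedge = 33.3523 − 22.20452 = 11.14778.
Welfare loss = ½ × 0.76881 × 11.14778 = 4.29.

4.29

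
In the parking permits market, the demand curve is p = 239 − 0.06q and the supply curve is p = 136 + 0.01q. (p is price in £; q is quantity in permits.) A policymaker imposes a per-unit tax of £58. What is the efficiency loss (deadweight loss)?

£24028.57

Competitive equilibrium: 239 − 0.06q = 136 + 0.01q → q* = 1471.4286, p* = 150.7143.
With the tax, the buyer price exceeds the seller price by 58: (239 − 0.06q) − (136 + 0.01q) = 58 → q' = 642.8571.
Δq = 1471.4286 − 642.8571 = 828.5715; the wedge equals the tax, 58.
Welfare loss = ½ × 828.5715 × 58 = £24028.57.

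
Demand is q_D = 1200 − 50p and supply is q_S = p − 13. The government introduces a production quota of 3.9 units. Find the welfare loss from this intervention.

24.17

In inverse form: demand p = 24 − 0.02q, supply p = 13 + q.
Competitive equilibrium: 24 − 0.02q = 13 + q → q* = 10.7843, p* = 23.7843.
At q = 3.9: demand price = 24 − 0.02·3.9 = 23.922; supply price = 13 + 1·3.9 = 16.9.
Δq = 10.7843 − 3.9 = 6.8843; wedge = 23.922 − 16.9 = 7.022.
Deadweight loss = ½ × 6.8843 × 7.022 = 24.17.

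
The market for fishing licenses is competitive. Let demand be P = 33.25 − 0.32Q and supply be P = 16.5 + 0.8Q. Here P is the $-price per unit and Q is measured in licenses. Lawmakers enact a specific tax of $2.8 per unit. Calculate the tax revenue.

$34.875

Competitive equilibrium: 33.25 − 0.32Q = 16.5 + 0.8Q → Q* = 14.9554, P* = 28.4643.
With the tax, the buyer price exceeds the seller price by 2.8: (33.25 − 0.32Q) − (16.5 + 0.8Q) = 2.8 → Q' = 12.4554.
Tax revenue = 2.8 × 12.4554 = $34.875.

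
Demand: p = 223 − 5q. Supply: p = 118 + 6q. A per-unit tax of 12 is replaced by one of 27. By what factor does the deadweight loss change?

5.0625

Competitive equilibrium: 223 − 5q = 118 + 6q → q* = 9.5455, p* = 175.2727.
For a per-unit tax t: Δq = t/11, so DWL = ½·t·(t/11) = t²/22.
At t = 12: DWL = 6.545. At t = 27: DWL = 33.136.
Ratio = (27/12)² = 5.0625.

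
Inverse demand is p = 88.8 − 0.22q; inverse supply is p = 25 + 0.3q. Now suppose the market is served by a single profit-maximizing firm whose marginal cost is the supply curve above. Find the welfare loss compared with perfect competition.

345.93

Competitive equilibrium: 88.8 − 0.22q = 25 + 0.3q → q* = 122.6923, p* = 61.8077.
Marginal revenue: MR = 88.8 − 0.44q. Set MR = MC: 88.8 − 0.44q = 25 + 0.3q → q_m = 86.2162.
Price p_m = 88.8 − 0.22·86.2162 = 69.8324; MC(q_m) = 25 + 0.3·86.2162 = 50.8649.
Competitive q* = 122.6923, so Δq = 36.4761; wedge = 69.8324 − 50.8649 = 18.9675.
The triangle = ½ × 36.4761 × 18.9675 = 345.93.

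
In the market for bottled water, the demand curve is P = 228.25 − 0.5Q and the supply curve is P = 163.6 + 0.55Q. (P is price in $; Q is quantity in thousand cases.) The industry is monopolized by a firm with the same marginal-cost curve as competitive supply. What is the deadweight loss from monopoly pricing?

Competitive equilibrium: 228.25 − 0.5Q = 163.6 + 0.55Q → Q* = 61.5714, P* = 197.4643.
Marginal revenue: MR = 228.25 − Q. Set MR = MC: 228.25 − Q = 163.6 + 0.55Q → Q_m = 41.7097.
Price P_m = 228.25 − 0.5·41.7097 = 207.3952; MC(Q_m) = 163.6 + 0.55·41.7097 = 186.5403.
Competitive Q* = 61.5714, so ΔQ = 19.8617; wedge = 207.3952 − 186.5403 = 20.8549.
DWL = ½ × 19.8617 × 20.8549 = $207.11 thousand.

$207.11 thousand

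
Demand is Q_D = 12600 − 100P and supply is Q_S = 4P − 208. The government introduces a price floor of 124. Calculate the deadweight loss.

930.77

In inverse form: demand P = 126 − 0.01Q, supply P = 52 + 0.25Q.
Competitive equilibrium: 126 − 0.01Q = 52 + 0.25Q → Q* = 284.6154, P* = 123.1538.
At the floor P = 124, quantity demanded = (126 − 124)/0.01 = 200.
Sellers' marginal cost at Q' = 200: 52 + 0.25·200 = 102.
ΔQ = 284.6154 − 200 = 84.6154; wedge = 124 − 102 = 22.
The triangle = ½ × 84.6154 × 22 = 930.77.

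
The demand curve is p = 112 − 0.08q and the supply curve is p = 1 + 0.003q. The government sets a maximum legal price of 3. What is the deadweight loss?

18667.34

Competitive equilibrium: 112 − 0.08q = 1 + 0.003q → q* = 1337.3494, p* = 5.01205.
At the ceiling p = 3, quantity supplied = (3 − 1)/0.003 = 666.66667.
Willingness to pay at q' = 666.66667: 112 − 0.08·666.66667 = 58.66667.
Δq = 1337.3494 − 666.66667 = 670.68273; wedge = 58.66667 − 3 = 55.66667.
The triangle = ½ × 670.68273 × 55.66667 = 18667.34.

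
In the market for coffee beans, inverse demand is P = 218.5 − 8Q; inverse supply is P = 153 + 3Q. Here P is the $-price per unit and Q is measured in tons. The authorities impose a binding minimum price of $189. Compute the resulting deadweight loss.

$28.27

Competitive equilibrium: 218.5 − 8Q = 153 + 3Q → Q* = 5.9545, P* = 170.8636.
At the floor P = 189, quantity demanded = (218.5 − 189)/8 = 3.6875.
Sellers' marginal cost at Q' = 3.6875: 153 + 3·3.6875 = 164.0625.
ΔQ = 5.9545 − 3.6875 = 2.267; wedge = 189 − 164.0625 = 24.9375.
Deadweight loss = ½ × 2.267 × 24.9375 = $28.27.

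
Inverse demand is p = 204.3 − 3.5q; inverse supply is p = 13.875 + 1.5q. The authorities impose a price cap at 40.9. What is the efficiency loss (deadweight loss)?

Competitive equilibrium: 204.3 − 3.5q = 13.875 + 1.5q → q* = 38.085, p* = 71.0025.
At the ceiling p = 40.9, quantity supplied = (40.9 − 13.875)/1.5 = 18.0166667.
Willingness to pay at q' = 18.0166667: 204.3 − 3.5·18.0166667 = 141.2416666.
Δq = 38.085 − 18.0166667 = 20.0683333; wedge = 141.2416666 − 40.9 = 100.3416666.
Welfare loss = ½ × 20.0683333 × 100.3416666 = 1006.85.

1006.85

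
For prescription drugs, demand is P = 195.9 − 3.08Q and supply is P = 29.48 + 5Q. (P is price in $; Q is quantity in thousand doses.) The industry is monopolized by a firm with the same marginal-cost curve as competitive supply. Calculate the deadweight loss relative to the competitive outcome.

$130.54 thousand

Competitive equilibrium: 195.9 − 3.08Q = 29.48 + 5Q → Q* = 20.5965, P* = 132.4627.
Marginal revenue: MR = 195.9 − 6.16Q. Set MR = MC: 195.9 − 6.16Q = 29.48 + 5Q → Q_m = 14.9122.
Price P_m = 195.9 − 3.08·14.9122 = 149.9704; MC(Q_m) = 29.48 + 5·14.9122 = 104.041.
Competitive Q* = 20.5965, so ΔQ = 5.6843; wedge = 149.9704 − 104.041 = 45.9294.
The triangle = ½ × 5.6843 × 45.9294 = $130.54 thousand.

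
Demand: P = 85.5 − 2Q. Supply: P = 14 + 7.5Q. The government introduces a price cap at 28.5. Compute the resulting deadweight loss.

Competitive equilibrium: 85.5 − 2Q = 14 + 7.5Q → Q* = 7.5263, P* = 70.4474.
At the ceiling P = 28.5, quantity supplied = (28.5 − 14)/7.5 = 1.9333.
Willingness to pay at Q' = 1.9333: 85.5 − 2·1.9333 = 81.6334.
ΔQ = 7.5263 − 1.9333 = 5.593; wedge = 81.6334 − 28.5 = 53.1334.
Deadweight loss = ½ × 5.593 × 53.1334 = 148.59.

148.59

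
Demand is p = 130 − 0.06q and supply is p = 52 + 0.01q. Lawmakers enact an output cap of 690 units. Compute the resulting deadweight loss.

Competitive equilibrium: 130 − 0.06q = 52 + 0.01q → q* = 1114.2857, p* = 63.1429.
At q = 690: demand price = 130 − 0.06·690 = 88.6; supply price = 52 + 0.01·690 = 58.9.
Δq = 1114.2857 − 690 = 424.2857; wedge = 88.6 − 58.9 = 29.7.
The triangle = ½ × 424.2857 × 29.7 = 6300.64.

6300.64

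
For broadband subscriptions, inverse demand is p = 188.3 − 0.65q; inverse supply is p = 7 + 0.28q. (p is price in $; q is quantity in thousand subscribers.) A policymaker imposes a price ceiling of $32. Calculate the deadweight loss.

$5191.33 thousand

Competitive equilibrium: 188.3 − 0.65q = 7 + 0.28q → q* = 194.9462, p* = 61.5849.
At the ceiling p = 32, quantity supplied = (32 − 7)/0.28 = 89.2857.
Willingness to pay at q' = 89.2857: 188.3 − 0.65·89.2857 = 130.2643.
Δq = 194.9462 − 89.2857 = 105.6605; wedge = 130.2643 − 32 = 98.2643.
Welfare loss = ½ × 105.6605 × 98.2643 = $5191.33 thousand.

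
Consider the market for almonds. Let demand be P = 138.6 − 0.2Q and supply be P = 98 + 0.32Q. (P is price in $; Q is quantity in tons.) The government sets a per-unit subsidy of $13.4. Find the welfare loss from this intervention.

$172.65

Competitive equilibrium: 138.6 − 0.2Q = 98 + 0.32Q → Q* = 78.0769, P* = 122.9846.
The subsidy lowers effective supply by 13.4: P = 84.6 + 0.32Q.
New quantity: 138.6 − 0.2Q = 84.6 + 0.32Q → Q' = 103.8462.
Overproduction ΔQ = 103.8462 − 78.0769 = 25.7693; wedge = subsidy = 13.4.
DWL = ½ × 25.7693 × 13.4 = $172.65.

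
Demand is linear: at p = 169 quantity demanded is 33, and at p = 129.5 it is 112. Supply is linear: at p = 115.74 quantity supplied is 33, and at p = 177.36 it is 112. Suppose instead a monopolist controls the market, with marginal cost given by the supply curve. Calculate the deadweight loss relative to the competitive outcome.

Demand slope = (129.5 − 169)/(112 − 33) = −0.5, so p = 185.5 − 0.5q.
Supply slope = (177.36 − 115.74)/(112 − 33) = 0.78, so p = 90 + 0.78q.
Competitive equilibrium: 185.5 − 0.5q = 90 + 0.78q → q* = 74.6094, p* = 148.1953.
Marginal revenue: MR = 185.5 − q. Set MR = MC: 185.5 − q = 90 + 0.78q → q_m = 53.6517.
Price p_m = 185.5 − 0.5·53.6517 = 158.6742; MC(q_m) = 90 + 0.78·53.6517 = 131.8483.
Competitive q* = 74.6094, so Δq = 20.9577; wedge = 158.6742 − 131.8483 = 26.8259.
Welfare loss = ½ × 20.9577 × 26.8259 = 281.10.

281.10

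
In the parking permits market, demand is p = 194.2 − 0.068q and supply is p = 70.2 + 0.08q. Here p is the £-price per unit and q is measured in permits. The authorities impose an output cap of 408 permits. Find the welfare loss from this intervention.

£13672.28

Competitive equilibrium: 194.2 − 0.068q = 70.2 + 0.08q → q* = 837.8378, p* = 137.227.
At q = 408: demand price = 194.2 − 0.068·408 = 166.456; supply price = 70.2 + 0.08·408 = 102.84.
Δq = 837.8378 − 408 = 429.8378; wedge = 166.456 − 102.84 = 63.616.
The triangle = ½ × 429.8378 × 63.616 = £13672.28.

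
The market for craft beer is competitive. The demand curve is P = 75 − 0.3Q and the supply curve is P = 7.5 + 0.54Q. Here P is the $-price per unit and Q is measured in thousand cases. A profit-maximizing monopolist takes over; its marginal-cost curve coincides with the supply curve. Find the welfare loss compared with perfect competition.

$187.82 thousand

Competitive equilibrium: 75 − 0.3Q = 7.5 + 0.54Q → Q* = 80.3571, P* = 50.8929.
Marginal revenue: MR = 75 − 0.6Q. Set MR = MC: 75 − 0.6Q = 7.5 + 0.54Q → Q_m = 59.2105.
Price P_m = 75 − 0.3·59.2105 = 57.2369; MC(Q_m) = 7.5 + 0.54·59.2105 = 39.4737.
Competitive Q* = 80.3571, so ΔQ = 21.1466; wedge = 57.2369 − 39.4737 = 17.7632.
Deadweight loss = ½ × 21.1466 × 17.7632 = $187.82 thousand.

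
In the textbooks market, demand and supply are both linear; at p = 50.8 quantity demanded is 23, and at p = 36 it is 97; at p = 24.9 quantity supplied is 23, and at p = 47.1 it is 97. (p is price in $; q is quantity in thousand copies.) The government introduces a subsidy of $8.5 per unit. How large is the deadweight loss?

$72.25 thousand

Demand slope = (36 − 50.8)/(97 − 23) = −0.2, so p = 55.4 − 0.2q.
Supply slope = (47.1 − 24.9)/(97 − 23) = 0.3, so p = 18 + 0.3q.
Competitive equilibrium: 55.4 − 0.2q = 18 + 0.3q → q* = 74.8, p* = 40.44.
The subsidy lowers effective supply by 8.5: p = 9.5 + 0.3q.
New quantity: 55.4 − 0.2q = 9.5 + 0.3q → q' = 91.8.
Overproduction Δq = 91.8 − 74.8 = 17; wedge = subsidy = 8.5.
Deadweight loss = ½ × 17 × 8.5 = $72.25 thousand.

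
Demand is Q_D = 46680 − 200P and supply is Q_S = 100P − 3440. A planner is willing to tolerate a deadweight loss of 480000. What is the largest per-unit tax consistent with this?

In inverse form: demand P = 233.4 − 0.005Q, supply P = 34.4 + 0.01Q.
Competitive equilibrium: 233.4 − 0.005Q = 34.4 + 0.01Q → Q* = 13266.6667, P* = 167.0667.
A tax t gives ΔQ = t/0.015 and wedge t, so DWL = t²/0.03.
t²/0.03 = 480000 → t² = 14400 → t = 120.

120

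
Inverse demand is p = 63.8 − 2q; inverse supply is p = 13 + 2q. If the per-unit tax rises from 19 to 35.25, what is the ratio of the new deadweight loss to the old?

3.442

Competitive equilibrium: 63.8 − 2q = 13 + 2q → q* = 12.7, p* = 38.4.
For a per-unit tax t: Δq = t/4, so DWL = ½·t·(t/4) = t²/8.
At t = 19: DWL = 45.125. At t = 35.25: DWL = 155.320.
Ratio = (35.25/19)² = 3.442.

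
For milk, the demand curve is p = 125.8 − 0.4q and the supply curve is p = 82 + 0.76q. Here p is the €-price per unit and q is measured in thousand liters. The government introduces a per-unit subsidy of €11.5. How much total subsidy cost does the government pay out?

Competitive equilibrium: 125.8 − 0.4q = 82 + 0.76q → q* = 37.7586, p* = 110.6966.
The subsidy lowers effective supply by 11.5: p = 70.5 + 0.76q.
New quantity: 125.8 − 0.4q = 70.5 + 0.76q → q' = 47.6724.
Total subsidy cost = 11.5 × 47.6724 = €548.23 thousand.

€548.23 thousand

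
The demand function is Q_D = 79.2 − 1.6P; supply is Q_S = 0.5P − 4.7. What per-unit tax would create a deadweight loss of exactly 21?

10.5

In inverse form: demand P = 49.5 − 0.625Q, supply P = 9.4 + 2Q.
Competitive equilibrium: 49.5 − 0.625Q = 9.4 + 2Q → Q* = 15.2762, P* = 39.9524.
A tax t gives ΔQ = t/2.625 and wedge t, so DWL = t²/5.25.
t²/5.25 = 21 → t² = 110.25 → t = 10.5.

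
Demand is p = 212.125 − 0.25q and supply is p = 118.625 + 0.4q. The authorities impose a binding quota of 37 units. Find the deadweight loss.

3710.23

Competitive equilibrium: 212.125 − 0.25q = 118.625 + 0.4q → q* = 143.8462, p* = 176.1635.
At q = 37: demand price = 212.125 − 0.25·37 = 202.875; supply price = 118.625 + 0.4·37 = 133.425.
Δq = 143.8462 − 37 = 106.8462; wedge = 202.875 − 133.425 = 69.45.
Welfare loss = ½ × 106.8462 × 69.45 = 3710.23.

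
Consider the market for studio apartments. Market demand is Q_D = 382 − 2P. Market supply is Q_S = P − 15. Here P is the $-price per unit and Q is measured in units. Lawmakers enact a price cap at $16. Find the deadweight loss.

$10150.08

In inverse form: demand P = 191 − 0.5Q, supply P = 15 + Q.
Competitive equilibrium: 191 − 0.5Q = 15 + Q → Q* = 117.3333, P* = 132.3333.
At the ceiling P = 16, quantity supplied = (16 − 15)/1 = 1.
Willingness to pay at Q' = 1: 191 − 0.5·1 = 190.5.
ΔQ = 117.3333 − 1 = 116.3333; wedge = 190.5 − 16 = 174.5.
DWL = ½ × 116.3333 × 174.5 = $10150.08.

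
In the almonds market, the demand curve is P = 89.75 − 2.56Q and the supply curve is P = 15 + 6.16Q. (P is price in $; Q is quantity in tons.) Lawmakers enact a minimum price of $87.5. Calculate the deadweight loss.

Competitive equilibrium: 89.75 − 2.56Q = 15 + 6.16Q → Q* = 8.5722, P* = 67.805.
At the floor P = 87.5, quantity demanded = (89.75 − 87.5)/2.56 = 0.8789.
Sellers' marginal cost at Q' = 0.8789: 15 + 6.16·0.8789 = 20.414.
ΔQ = 8.5722 − 0.8789 = 7.6933; wedge = 87.5 − 20.414 = 67.086.
Welfare loss = ½ × 7.6933 × 67.086 = $258.06.

$258.06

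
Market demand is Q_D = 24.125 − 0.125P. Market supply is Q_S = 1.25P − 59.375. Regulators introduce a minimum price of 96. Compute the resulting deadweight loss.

85.54

In inverse form: demand P = 193 − 8Q, supply P = 47.5 + 0.8Q.
Competitive equilibrium: 193 − 8Q = 47.5 + 0.8Q → Q* = 16.5341, P* = 60.7273.
At the floor P = 96, quantity demanded = (193 − 96)/8 = 12.125.
Sellers' marginal cost at Q' = 12.125: 47.5 + 0.8·12.125 = 57.2.
ΔQ = 16.5341 − 12.125 = 4.4091; wedge = 96 − 57.2 = 38.8.
Welfare loss = ½ × 4.4091 × 38.8 = 85.54.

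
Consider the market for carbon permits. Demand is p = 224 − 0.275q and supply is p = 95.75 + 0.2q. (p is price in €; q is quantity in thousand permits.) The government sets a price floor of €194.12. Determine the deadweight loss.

€6182.68 thousand

Competitive equilibrium: 224 − 0.275q = 95.75 + 0.2q → q* = 270, p* = 149.75.
At the floor p = 194.12, quantity demanded = (224 − 194.12)/0.275 = 108.65455.
Sellers' marginal cost at q' = 108.65455: 95.75 + 0.2·108.65455 = 117.48091.
Δq = 270 − 108.65455 = 161.34545; wedge = 194.12 − 117.48091 = 76.63909.
Deadweight loss = ½ × 161.34545 × 76.63909 = €6182.68 thousand.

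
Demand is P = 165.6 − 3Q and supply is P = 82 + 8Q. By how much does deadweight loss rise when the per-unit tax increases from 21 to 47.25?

Competitive equilibrium: 165.6 − 3Q = 82 + 8Q → Q* = 7.6, P* = 142.8.
For a per-unit tax t: ΔQ = t/11, so DWL = ½·t·(t/11) = t²/22.
At t = 21: DWL = 20.0455. At t = 47.25: DWL = 101.4801.
Increase = 101.4801 − 20.0455 = 81.43.

81.43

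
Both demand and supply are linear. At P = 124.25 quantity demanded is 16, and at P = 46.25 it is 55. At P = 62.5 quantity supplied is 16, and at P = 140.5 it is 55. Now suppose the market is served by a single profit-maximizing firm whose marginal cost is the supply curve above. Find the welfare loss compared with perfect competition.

Demand slope = (46.25 − 124.25)/(55 − 16) = −2, so P = 156.25 − 2Q.
Supply slope = (140.5 − 62.5)/(55 − 16) = 2, so P = 30.5 + 2Q.
Competitive equilibrium: 156.25 − 2Q = 30.5 + 2Q → Q* = 31.4375, P* = 93.375.
Marginal revenue: MR = 156.25 − 4Q. Set MR = MC: 156.25 − 4Q = 30.5 + 2Q → Q_m = 20.9583.
Price P_m = 156.25 − 2·20.9583 = 114.3334; MC(Q_m) = 30.5 + 2·20.9583 = 72.4166.
Competitive Q* = 31.4375, so ΔQ = 10.4792; wedge = 114.3334 − 72.4166 = 41.9168.
The triangle = ½ × 10.4792 × 41.9168 = 219.63.

219.63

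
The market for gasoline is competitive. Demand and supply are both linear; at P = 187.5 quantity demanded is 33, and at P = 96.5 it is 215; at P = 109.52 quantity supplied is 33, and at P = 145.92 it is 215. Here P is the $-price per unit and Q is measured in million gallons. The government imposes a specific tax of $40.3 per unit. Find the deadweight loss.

$1160.06 million

Demand slope = (96.5 − 187.5)/(215 − 33) = −0.5, so P = 204 − 0.5Q.
Supply slope = (145.92 − 109.52)/(215 − 33) = 0.2, so P = 102.92 + 0.2Q.
Competitive equilibrium: 204 − 0.5Q = 102.92 + 0.2Q → Q* = 144.4, P* = 131.8.
With the tax, the buyer price exceeds the seller price by 40.3: (204 − 0.5Q) − (102.92 + 0.2Q) = 40.3 → Q' = 86.8286.
ΔQ = 144.4 − 86.8286 = 57.5714; the wedge equals the tax, 40.3.
The triangle = ½ × 57.5714 × 40.3 = $1160.06 million.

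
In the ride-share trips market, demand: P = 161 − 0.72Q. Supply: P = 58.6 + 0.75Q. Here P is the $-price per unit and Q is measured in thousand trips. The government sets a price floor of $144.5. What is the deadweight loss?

Competitive equilibrium: 161 − 0.72Q = 58.6 + 0.75Q → Q* = 69.6599, P* = 110.8449.
At the floor P = 144.5, quantity demanded = (161 − 144.5)/0.72 = 22.9167.
Sellers' marginal cost at Q' = 22.9167: 58.6 + 0.75·22.9167 = 75.7875.
ΔQ = 69.6599 − 22.9167 = 46.7432; wedge = 144.5 − 75.7875 = 68.7125.
Deadweight loss = ½ × 46.7432 × 68.7125 = $1605.92 thousand.

$1605.92 thousand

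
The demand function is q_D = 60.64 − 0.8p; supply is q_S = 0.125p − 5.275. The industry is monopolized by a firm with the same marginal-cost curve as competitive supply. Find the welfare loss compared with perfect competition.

In inverse form: demand p = 75.8 − 1.25q, supply p = 42.2 + 8q.
Competitive equilibrium: 75.8 − 1.25q = 42.2 + 8q → q* = 3.6324, p* = 71.2595.
Marginal revenue: MR = 75.8 − 2.5q. Set MR = MC: 75.8 − 2.5q = 42.2 + 8q → q_m = 3.2.
Price p_m = 75.8 − 1.25·3.2 = 71.8; MC(q_m) = 42.2 + 8·3.2 = 67.8.
Competitive q* = 3.6324, so Δq = 0.4324; wedge = 71.8 − 67.8 = 4.
Deadweight loss = ½ × 0.4324 × 4 = 0.86.

0.86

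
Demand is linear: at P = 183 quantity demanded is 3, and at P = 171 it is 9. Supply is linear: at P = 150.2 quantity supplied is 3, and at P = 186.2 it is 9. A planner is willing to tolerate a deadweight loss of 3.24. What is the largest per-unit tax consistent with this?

7.2

Demand slope = (171 − 183)/(9 − 3) = −2, so P = 189 − 2Q.
Supply slope = (186.2 − 150.2)/(9 − 3) = 6, so P = 132.2 + 6Q.
Competitive equilibrium: 189 − 2Q = 132.2 + 6Q → Q* = 7.1, P* = 174.8.
A tax t gives ΔQ = t/8 and wedge t, so DWL = t²/16.
t²/16 = 3.24 → t² = 51.84 → t = 7.2.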